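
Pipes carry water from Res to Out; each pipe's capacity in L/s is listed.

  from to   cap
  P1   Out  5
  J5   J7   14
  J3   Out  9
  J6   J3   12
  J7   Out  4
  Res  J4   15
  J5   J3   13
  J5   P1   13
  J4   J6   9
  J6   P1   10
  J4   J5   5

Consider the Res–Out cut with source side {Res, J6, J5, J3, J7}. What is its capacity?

Edges leaving {Res, J6, J5, J3, J7}: Res→J4 (15), J6→P1 (10), J5→P1 (13), J3→Out (9), J7→Out (4).
Cut capacity = 15 + 10 + 13 + 9 + 4 = 51.

51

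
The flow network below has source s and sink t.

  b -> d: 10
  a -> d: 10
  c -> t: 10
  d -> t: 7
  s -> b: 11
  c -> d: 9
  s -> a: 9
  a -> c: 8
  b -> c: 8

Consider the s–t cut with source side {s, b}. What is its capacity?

27

Edges leaving {s, b}: s→a (9), b→c (8), b→d (10).
Cut capacity = 9 + 8 + 10 = 27.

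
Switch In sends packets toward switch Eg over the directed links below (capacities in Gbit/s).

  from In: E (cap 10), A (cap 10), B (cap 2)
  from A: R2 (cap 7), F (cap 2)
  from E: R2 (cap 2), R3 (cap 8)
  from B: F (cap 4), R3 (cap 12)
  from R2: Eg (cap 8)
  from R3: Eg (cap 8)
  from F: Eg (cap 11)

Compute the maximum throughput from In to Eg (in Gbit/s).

Augment In→A→R2→Eg: bottleneck 7, flow now 7.
Augment In→A→F→Eg: bottleneck 2, flow now 9.
Augment In→E→R2→Eg: bottleneck 1, flow now 10.
Augment In→E→R3→Eg: bottleneck 8, flow now 18.
Augment In→B→F→Eg: bottleneck 2, flow now 20.
No augmenting path remains; maximum flow = 20.
In the residual graph, reachable from In: {In, A, E, R2}.
Min-cut edges: In→B (2), A→F (2), E→R3 (8), R2→Eg (8); capacity 2 + 2 + 8 + 8 = 20.
This cut is saturated, so no flow can exceed 20.

20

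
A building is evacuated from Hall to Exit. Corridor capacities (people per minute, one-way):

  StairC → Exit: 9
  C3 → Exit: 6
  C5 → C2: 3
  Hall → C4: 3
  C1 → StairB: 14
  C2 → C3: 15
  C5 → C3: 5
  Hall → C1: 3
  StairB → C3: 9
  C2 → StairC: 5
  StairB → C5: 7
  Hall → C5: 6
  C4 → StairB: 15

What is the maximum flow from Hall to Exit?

9

Augment Hall→C5→C3→Exit: bottleneck 5, flow now 5.
Augment Hall→C4→StairB→C3→Exit: bottleneck 1, flow now 6.
Augment Hall→C5→C2→StairC→Exit: bottleneck 1, flow now 7.
Augment Hall→C4→StairB→C5→C2→StairC→Exit: bottleneck 2, flow now 9.
No augmenting path remains; maximum flow = 9.
In the residual graph, reachable from Hall: {Hall, C4, C1, C5, StairB, C3}.
Min-cut edges: C5→C2 (3), C3→Exit (6); capacity 3 + 6 = 9.
This cut is saturated, so no flow can exceed 9.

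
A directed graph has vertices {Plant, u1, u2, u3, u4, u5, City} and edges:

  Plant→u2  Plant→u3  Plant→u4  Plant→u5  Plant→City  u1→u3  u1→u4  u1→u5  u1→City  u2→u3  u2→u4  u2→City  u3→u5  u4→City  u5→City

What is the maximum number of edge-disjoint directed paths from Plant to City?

4

Assign every edge capacity 1; by Menger, the answer equals the max flow.
Path Plant→City (+1); total 1.
Path Plant→u2→City (+1); total 2.
Path Plant→u4→City (+1); total 3.
Path Plant→u5→City (+1); total 4.
No residual Plant→City path; max flow = 4.
Certifying cut of size 4: {Plant→City, Plant→u2, Plant→u4, u5→City}.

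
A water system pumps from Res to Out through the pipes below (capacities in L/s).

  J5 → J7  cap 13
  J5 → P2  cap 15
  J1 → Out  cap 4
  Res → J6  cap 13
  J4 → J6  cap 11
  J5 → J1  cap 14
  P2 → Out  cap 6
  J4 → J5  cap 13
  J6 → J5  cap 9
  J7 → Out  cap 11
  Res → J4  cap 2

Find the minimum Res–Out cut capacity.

11

Augment Res→J4→J5→J1→Out: bottleneck 2, flow now 2.
Augment Res→J6→J5→J1→Out: bottleneck 2, flow now 4.
Augment Res→J6→J5→P2→Out: bottleneck 6, flow now 10.
Augment Res→J6→J5→J7→Out: bottleneck 1, flow now 11.
No augmenting path remains; maximum flow = 11.
By max-flow min-cut, the minimum cut capacity equals the max flow.
In the residual graph, reachable from Res: {Res, J6}.
Min-cut edges: Res→J4 (2), J6→J5 (9); capacity 2 + 9 = 11.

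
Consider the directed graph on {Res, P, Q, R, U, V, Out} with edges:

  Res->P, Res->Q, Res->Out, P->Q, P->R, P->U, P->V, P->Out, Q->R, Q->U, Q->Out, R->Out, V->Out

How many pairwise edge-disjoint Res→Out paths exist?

3

Assign every edge capacity 1; by Menger, the answer equals the max flow.
Path Res→Out (+1); total 1.
Path Res→P→Out (+1); total 2.
Path Res→Q→Out (+1); total 3.
No residual Res→Out path; max flow = 3.
Certifying cut of size 3: {Res→Out, Res→P, Res→Q}.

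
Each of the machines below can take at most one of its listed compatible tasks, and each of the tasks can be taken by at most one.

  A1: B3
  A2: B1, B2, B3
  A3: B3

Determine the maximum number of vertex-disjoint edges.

2

Unit-capacity flow: source→left, listed edges, right→sink; max matching = max flow.
Augmenting path A1→B3 (+1); matched 1.
Augmenting path A2→B1 (+1); matched 2.
No augmenting path remains; maximum matching = 2.
König certificate: {A2, B3} is a vertex cover of size 2 (every listed pair touches it), so no matching can be larger.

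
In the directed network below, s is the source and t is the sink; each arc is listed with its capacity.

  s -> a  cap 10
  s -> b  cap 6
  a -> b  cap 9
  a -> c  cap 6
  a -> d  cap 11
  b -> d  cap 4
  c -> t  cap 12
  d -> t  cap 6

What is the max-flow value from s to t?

12

Augment s→a→c→t: bottleneck 6, flow now 6.
Augment s→a→d→t: bottleneck 4, flow now 10.
Augment s→b→d→t: bottleneck 2, flow now 12.
No augmenting path remains; maximum flow = 12.
In the residual graph, reachable from s: {s, a, b, d}.
Min-cut edges: a→c (6), d→t (6); capacity 6 + 6 = 12.
This cut is saturated, so no flow can exceed 12.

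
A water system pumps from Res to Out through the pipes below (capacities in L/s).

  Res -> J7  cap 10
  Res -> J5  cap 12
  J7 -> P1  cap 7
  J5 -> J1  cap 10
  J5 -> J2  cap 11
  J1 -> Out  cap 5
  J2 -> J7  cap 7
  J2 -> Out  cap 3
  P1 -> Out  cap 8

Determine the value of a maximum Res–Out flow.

15

Augment Res→J7→P1→Out: bottleneck 7, flow now 7.
Augment Res→J5→J1→Out: bottleneck 5, flow now 12.
Augment Res→J5→J2→Out: bottleneck 3, flow now 15.
No augmenting path remains; maximum flow = 15.
In the residual graph, reachable from Res: {Res, J7, J5, J1, J2}.
Min-cut edges: J7→P1 (7), J1→Out (5), J2→Out (3); capacity 7 + 5 + 3 = 15.
This cut is saturated, so no flow can exceed 15.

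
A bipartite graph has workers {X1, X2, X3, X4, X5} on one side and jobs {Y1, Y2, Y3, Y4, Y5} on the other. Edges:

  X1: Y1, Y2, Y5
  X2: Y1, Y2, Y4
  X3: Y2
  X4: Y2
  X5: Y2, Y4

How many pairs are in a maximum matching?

4

Unit-capacity flow: source→left, listed edges, right→sink; max matching = max flow.
Augmenting path X1→Y1 (+1); matched 1.
Augmenting path X2→Y2 (+1); matched 2.
Augmenting path X5→Y4 (+1); matched 3.
Augmenting path X3→Y2→X2→Y1→X1→Y5 (+1); matched 4.
No augmenting path remains; maximum matching = 4.
König certificate: {X1, X2, X5, Y2} is a vertex cover of size 4 (every listed pair touches it), so no matching can be larger.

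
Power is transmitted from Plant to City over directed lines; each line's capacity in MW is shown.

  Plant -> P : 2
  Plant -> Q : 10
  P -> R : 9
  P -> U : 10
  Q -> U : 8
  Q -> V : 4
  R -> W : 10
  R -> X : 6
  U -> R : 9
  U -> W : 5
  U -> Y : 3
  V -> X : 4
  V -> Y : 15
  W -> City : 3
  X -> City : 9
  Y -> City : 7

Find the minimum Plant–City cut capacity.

12

Augment Plant→P→R→W→City: bottleneck 2, flow now 2.
Augment Plant→Q→U→W→City: bottleneck 1, flow now 3.
Augment Plant→Q→U→Y→City: bottleneck 3, flow now 6.
Augment Plant→Q→V→X→City: bottleneck 4, flow now 10.
Augment Plant→Q→U→R→X→City: bottleneck 2, flow now 12.
No augmenting path remains; maximum flow = 12.
By max-flow min-cut, the minimum cut capacity equals the max flow.
In the residual graph, reachable from Plant: {Plant}.
Min-cut edges: Plant→P (2), Plant→Q (10); capacity 2 + 10 = 12.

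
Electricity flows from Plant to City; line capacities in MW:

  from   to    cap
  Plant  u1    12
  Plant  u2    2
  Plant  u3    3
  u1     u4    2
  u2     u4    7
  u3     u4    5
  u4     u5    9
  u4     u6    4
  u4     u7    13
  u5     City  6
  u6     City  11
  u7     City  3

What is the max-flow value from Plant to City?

7

Augment Plant→u1→u4→u5→City: bottleneck 2, flow now 2.
Augment Plant→u2→u4→u5→City: bottleneck 2, flow now 4.
Augment Plant→u3→u4→u5→City: bottleneck 2, flow now 6.
Augment Plant→u3→u4→u6→City: bottleneck 1, flow now 7.
No augmenting path remains; maximum flow = 7.
In the residual graph, reachable from Plant: {Plant, u1}.
Min-cut edges: Plant→u2 (2), Plant→u3 (3), u1→u4 (2); capacity 2 + 3 + 2 = 7.
This cut is saturated, so no flow can exceed 7.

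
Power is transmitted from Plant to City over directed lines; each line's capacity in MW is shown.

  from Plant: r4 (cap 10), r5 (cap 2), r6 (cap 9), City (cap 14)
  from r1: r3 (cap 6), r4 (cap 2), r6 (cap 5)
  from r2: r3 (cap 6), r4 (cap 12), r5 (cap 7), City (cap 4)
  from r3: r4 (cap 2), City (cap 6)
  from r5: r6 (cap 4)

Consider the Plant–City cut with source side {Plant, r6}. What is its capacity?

Edges leaving {Plant, r6}: Plant→r4 (10), Plant→r5 (2), Plant→City (14).
Cut capacity = 10 + 2 + 14 = 26.

26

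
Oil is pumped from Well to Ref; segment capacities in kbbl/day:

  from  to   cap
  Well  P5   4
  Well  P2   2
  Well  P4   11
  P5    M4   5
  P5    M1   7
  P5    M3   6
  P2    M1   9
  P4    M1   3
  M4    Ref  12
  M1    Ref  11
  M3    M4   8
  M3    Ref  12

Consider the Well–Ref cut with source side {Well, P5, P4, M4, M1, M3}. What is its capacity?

Edges leaving {Well, P5, P4, M4, M1, M3}: Well→P2 (2), M4→Ref (12), M1→Ref (11), M3→Ref (12).
Cut capacity = 2 + 12 + 11 + 12 = 37.

37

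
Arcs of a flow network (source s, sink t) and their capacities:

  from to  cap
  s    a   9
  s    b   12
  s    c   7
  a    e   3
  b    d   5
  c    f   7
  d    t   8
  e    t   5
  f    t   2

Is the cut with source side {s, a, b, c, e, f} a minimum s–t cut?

No — its capacity is 12, but the minimum cut has capacity 10.

Given cut capacity: 5 + 5 + 2 = 12.
Augment s→a→e→t: bottleneck 3, flow now 3.
Augment s→b→d→t: bottleneck 5, flow now 8.
Augment s→c→f→t: bottleneck 2, flow now 10.
No augmenting path remains; maximum flow = 10.
In the residual graph, reachable from s: {s, a, b, c, f}.
Min-cut edges: a→e (3), b→d (5), f→t (2); capacity 3 + 5 + 2 = 10.
Cut capacity 12 exceeds the max flow 10, so it is not minimum.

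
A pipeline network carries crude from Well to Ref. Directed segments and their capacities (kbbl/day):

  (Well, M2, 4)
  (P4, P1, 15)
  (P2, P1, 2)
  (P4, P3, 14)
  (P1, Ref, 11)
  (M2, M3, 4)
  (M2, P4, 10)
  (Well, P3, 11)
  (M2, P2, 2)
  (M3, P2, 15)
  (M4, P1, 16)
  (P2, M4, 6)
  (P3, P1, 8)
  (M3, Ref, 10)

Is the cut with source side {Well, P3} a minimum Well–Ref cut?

Yes — it is a minimum cut (capacity 12).

Given cut capacity: 4 + 8 = 12.
Augment Well→M2→M3→Ref: bottleneck 4, flow now 4.
Augment Well→P3→P1→Ref: bottleneck 8, flow now 12.
No augmenting path remains; maximum flow = 12.
Cut capacity 12 equals the max flow, so it is a minimum cut.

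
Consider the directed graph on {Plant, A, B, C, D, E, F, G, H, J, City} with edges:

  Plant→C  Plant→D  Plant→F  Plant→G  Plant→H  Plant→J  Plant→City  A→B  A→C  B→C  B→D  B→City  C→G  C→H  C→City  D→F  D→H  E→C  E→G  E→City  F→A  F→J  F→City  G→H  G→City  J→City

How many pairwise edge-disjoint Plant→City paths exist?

6

Assign every edge capacity 1; by Menger, the answer equals the max flow.
Path Plant→City (+1); total 1.
Path Plant→C→City (+1); total 2.
Path Plant→F→City (+1); total 3.
Path Plant→G→City (+1); total 4.
Path Plant→J→City (+1); total 5.
Path Plant→D→F→A→B→City (+1); total 6.
No residual Plant→City path; max flow = 6.
Certifying cut of size 6: {Plant→C, Plant→City, Plant→D, Plant→F, Plant→G, Plant→J}.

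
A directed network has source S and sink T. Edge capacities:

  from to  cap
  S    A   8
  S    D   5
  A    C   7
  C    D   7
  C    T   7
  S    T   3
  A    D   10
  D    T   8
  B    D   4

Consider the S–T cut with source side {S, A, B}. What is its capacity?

29

Edges leaving {S, A, B}: S→D (5), S→T (3), A→C (7), A→D (10), B→D (4).
Cut capacity = 5 + 3 + 7 + 10 + 4 = 29.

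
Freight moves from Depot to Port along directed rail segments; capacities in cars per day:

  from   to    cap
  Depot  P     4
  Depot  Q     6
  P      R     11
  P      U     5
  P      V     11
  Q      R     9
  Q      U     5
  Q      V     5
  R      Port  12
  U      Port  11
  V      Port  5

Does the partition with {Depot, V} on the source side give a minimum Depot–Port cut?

Given cut capacity: 4 + 6 + 5 = 15.
Augment Depot→P→R→Port: bottleneck 4, flow now 4.
Augment Depot→Q→R→Port: bottleneck 6, flow now 10.
No augmenting path remains; maximum flow = 10.
In the residual graph, reachable from Depot: {Depot}.
Min-cut edges: Depot→P (4), Depot→Q (6); capacity 4 + 6 = 10.
Cut capacity 15 exceeds the max flow 10, so it is not minimum.

No — its capacity is 15, but the minimum cut has capacity 10.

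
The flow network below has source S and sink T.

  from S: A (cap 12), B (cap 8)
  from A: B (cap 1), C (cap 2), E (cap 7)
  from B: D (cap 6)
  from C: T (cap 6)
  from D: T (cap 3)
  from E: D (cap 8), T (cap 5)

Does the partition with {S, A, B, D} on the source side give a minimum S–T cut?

No — its capacity is 12, but the minimum cut has capacity 10.

Given cut capacity: 2 + 7 + 3 = 12.
Augment S→A→C→T: bottleneck 2, flow now 2.
Augment S→A→E→T: bottleneck 5, flow now 7.
Augment S→B→D→T: bottleneck 3, flow now 10.
No augmenting path remains; maximum flow = 10.
In the residual graph, reachable from S: {S, A, B, D, E}.
Min-cut edges: A→C (2), D→T (3), E→T (5); capacity 2 + 3 + 5 = 10.
Cut capacity 12 exceeds the max flow 10, so it is not minimum.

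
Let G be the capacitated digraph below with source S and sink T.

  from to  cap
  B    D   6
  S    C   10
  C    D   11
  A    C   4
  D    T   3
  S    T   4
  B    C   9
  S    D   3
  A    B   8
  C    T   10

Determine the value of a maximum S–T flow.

Augment S→T: bottleneck 4, flow now 4.
Augment S→C→T: bottleneck 10, flow now 14.
Augment S→D→T: bottleneck 3, flow now 17.
No augmenting path remains; maximum flow = 17.
In the residual graph, reachable from S: {S}.
Min-cut edges: S→C (10), S→D (3), S→T (4); capacity 10 + 3 + 4 = 17.
This cut is saturated, so no flow can exceed 17.

17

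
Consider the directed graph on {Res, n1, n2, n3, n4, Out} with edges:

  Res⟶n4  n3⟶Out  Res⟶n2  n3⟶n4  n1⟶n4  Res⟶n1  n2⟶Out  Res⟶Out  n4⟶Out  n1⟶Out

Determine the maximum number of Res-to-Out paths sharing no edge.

Assign every edge capacity 1; by Menger, the answer equals the max flow.
Path Res→Out (+1); total 1.
Path Res→n1→Out (+1); total 2.
Path Res→n2→Out (+1); total 3.
Path Res→n4→Out (+1); total 4.
No residual Res→Out path; max flow = 4.
Certifying cut of size 4: {Res→Out, Res→n1, Res→n2, Res→n4}.

4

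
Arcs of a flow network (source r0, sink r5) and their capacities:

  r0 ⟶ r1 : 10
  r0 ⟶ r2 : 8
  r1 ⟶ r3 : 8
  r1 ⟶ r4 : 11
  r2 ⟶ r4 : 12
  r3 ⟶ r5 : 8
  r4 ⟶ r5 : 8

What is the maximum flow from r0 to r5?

Augment r0→r1→r3→r5: bottleneck 8, flow now 8.
Augment r0→r1→r4→r5: bottleneck 2, flow now 10.
Augment r0→r2→r4→r5: bottleneck 6, flow now 16.
No augmenting path remains; maximum flow = 16.
In the residual graph, reachable from r0: {r0, r1, r2, r4}.
Min-cut edges: r1→r3 (8), r4→r5 (8); capacity 8 + 8 = 16.
This cut is saturated, so no flow can exceed 16.

16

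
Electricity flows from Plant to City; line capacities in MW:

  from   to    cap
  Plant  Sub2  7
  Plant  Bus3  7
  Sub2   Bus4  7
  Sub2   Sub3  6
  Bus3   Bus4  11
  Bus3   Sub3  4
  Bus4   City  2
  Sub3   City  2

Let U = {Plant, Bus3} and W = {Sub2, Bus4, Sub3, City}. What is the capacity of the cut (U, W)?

22

Edges leaving {Plant, Bus3}: Plant→Sub2 (7), Bus3→Bus4 (11), Bus3→Sub3 (4).
Cut capacity = 7 + 11 + 4 = 22.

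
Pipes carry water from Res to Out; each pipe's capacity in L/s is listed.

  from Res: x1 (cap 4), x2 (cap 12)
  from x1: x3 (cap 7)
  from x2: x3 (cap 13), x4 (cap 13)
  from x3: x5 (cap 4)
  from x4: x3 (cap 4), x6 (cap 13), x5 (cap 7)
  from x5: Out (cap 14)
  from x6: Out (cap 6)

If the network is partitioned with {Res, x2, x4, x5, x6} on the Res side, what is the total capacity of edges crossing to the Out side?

Edges leaving {Res, x2, x4, x5, x6}: Res→x1 (4), x2→x3 (13), x4→x3 (4), x5→Out (14), x6→Out (6).
Cut capacity = 4 + 13 + 4 + 14 + 6 = 41.

41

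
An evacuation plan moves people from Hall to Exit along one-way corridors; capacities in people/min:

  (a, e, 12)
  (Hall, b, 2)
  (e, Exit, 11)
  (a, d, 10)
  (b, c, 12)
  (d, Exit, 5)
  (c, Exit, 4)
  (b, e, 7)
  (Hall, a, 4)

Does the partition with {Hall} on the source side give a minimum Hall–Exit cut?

Given cut capacity: 4 + 2 = 6.
Augment Hall→a→d→Exit: bottleneck 4, flow now 4.
Augment Hall→b→c→Exit: bottleneck 2, flow now 6.
No augmenting path remains; maximum flow = 6.
Cut capacity 6 equals the max flow, so it is a minimum cut.

Yes — it is a minimum cut (capacity 6).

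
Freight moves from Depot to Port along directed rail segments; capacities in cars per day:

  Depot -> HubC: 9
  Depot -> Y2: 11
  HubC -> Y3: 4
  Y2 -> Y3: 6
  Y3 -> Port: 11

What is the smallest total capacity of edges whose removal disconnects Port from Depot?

10

Augment Depot→HubC→Y3→Port: bottleneck 4, flow now 4.
Augment Depot→Y2→Y3→Port: bottleneck 6, flow now 10.
No augmenting path remains; maximum flow = 10.
By max-flow min-cut, the minimum cut capacity equals the max flow.
In the residual graph, reachable from Depot: {Depot, HubC, Y2}.
Min-cut edges: HubC→Y3 (4), Y2→Y3 (6); capacity 4 + 6 = 10.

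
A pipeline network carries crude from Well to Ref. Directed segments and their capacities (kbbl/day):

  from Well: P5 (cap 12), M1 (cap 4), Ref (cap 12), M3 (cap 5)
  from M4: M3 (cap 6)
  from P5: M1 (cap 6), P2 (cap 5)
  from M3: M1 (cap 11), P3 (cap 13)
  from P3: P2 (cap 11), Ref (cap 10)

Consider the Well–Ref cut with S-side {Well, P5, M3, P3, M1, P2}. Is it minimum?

Given cut capacity: 12 + 10 = 22.
Augment Well→Ref: bottleneck 12, flow now 12.
Augment Well→M3→P3→Ref: bottleneck 5, flow now 17.
No augmenting path remains; maximum flow = 17.
In the residual graph, reachable from Well: {Well, P5, M1, P2}.
Min-cut edges: Well→M3 (5), Well→Ref (12); capacity 5 + 12 = 17.
Cut capacity 22 exceeds the max flow 17, so it is not minimum.

No — its capacity is 22, but the minimum cut has capacity 17.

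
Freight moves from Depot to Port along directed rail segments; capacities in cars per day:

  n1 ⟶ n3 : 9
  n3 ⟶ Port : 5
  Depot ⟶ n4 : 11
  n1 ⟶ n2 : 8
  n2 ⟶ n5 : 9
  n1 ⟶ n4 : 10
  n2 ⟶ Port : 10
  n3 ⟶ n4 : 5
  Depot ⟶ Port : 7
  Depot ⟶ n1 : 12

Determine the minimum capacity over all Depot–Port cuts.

Augment Depot→Port: bottleneck 7, flow now 7.
Augment Depot→n1→n2→Port: bottleneck 8, flow now 15.
Augment Depot→n1→n3→Port: bottleneck 4, flow now 19.
No augmenting path remains; maximum flow = 19.
By max-flow min-cut, the minimum cut capacity equals the max flow.
In the residual graph, reachable from Depot: {Depot, n4}.
Min-cut edges: Depot→n1 (12), Depot→Port (7); capacity 12 + 7 = 19.

19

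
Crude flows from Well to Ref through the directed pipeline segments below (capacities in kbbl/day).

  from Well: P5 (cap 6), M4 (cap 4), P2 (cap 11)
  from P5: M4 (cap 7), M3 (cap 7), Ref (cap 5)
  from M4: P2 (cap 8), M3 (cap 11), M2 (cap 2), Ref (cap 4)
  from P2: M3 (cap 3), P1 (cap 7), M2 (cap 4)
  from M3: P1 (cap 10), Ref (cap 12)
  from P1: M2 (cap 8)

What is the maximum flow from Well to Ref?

13

Augment Well→P5→Ref: bottleneck 5, flow now 5.
Augment Well→M4→Ref: bottleneck 4, flow now 9.
Augment Well→P5→M3→Ref: bottleneck 1, flow now 10.
Augment Well→P2→M3→Ref: bottleneck 3, flow now 13.
No augmenting path remains; maximum flow = 13.
In the residual graph, reachable from Well: {Well, P2, P1, M2}.
Min-cut edges: Well→P5 (6), Well→M4 (4), P2→M3 (3); capacity 6 + 4 + 3 = 13.
This cut is saturated, so no flow can exceed 13.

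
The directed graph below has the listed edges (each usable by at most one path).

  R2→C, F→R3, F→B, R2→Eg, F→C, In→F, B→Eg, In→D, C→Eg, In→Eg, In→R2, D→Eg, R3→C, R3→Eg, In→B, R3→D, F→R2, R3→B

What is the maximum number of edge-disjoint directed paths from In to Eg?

Assign every edge capacity 1; by Menger, the answer equals the max flow.
Path In→Eg (+1); total 1.
Path In→R2→Eg (+1); total 2.
Path In→D→Eg (+1); total 3.
Path In→B→Eg (+1); total 4.
Path In→F→C→Eg (+1); total 5.
No residual In→Eg path; max flow = 5.
Certifying cut of size 5: {In→B, In→D, In→Eg, In→F, In→R2}.

5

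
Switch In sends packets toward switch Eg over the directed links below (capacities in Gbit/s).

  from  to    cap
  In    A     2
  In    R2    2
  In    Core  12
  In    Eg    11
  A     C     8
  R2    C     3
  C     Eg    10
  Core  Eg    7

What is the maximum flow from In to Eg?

Augment In→Eg: bottleneck 11, flow now 11.
Augment In→Core→Eg: bottleneck 7, flow now 18.
Augment In→A→C→Eg: bottleneck 2, flow now 20.
Augment In→R2→C→Eg: bottleneck 2, flow now 22.
No augmenting path remains; maximum flow = 22.
In the residual graph, reachable from In: {In, Core}.
Min-cut edges: In→A (2), In→R2 (2), In→Eg (11), Core→Eg (7); capacity 2 + 2 + 11 + 7 = 22.
This cut is saturated, so no flow can exceed 22.

22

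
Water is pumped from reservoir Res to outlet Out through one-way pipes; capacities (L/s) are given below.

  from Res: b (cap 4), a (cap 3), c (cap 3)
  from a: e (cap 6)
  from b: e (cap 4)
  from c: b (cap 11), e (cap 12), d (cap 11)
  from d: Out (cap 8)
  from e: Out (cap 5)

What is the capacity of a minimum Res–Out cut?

Augment Res→a→e→Out: bottleneck 3, flow now 3.
Augment Res→b→e→Out: bottleneck 2, flow now 5.
Augment Res→c→d→Out: bottleneck 3, flow now 8.
No augmenting path remains; maximum flow = 8.
By max-flow min-cut, the minimum cut capacity equals the max flow.
In the residual graph, reachable from Res: {Res, a, b, e}.
Min-cut edges: Res→c (3), e→Out (5); capacity 3 + 5 = 8.

8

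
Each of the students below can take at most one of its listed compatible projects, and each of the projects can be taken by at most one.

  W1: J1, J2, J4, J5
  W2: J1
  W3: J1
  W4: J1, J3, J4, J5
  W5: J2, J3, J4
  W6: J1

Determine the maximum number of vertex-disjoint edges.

Unit-capacity flow: source→left, listed edges, right→sink; max matching = max flow.
Augmenting path W1→J1 (+1); matched 1.
Augmenting path W4→J3 (+1); matched 2.
Augmenting path W5→J2 (+1); matched 3.
Augmenting path W2→J1→W1→J4 (+1); matched 4.
No augmenting path remains; maximum matching = 4.
König certificate: {W1, W4, W5, J1} is a vertex cover of size 4 (every listed pair touches it), so no matching can be larger.

4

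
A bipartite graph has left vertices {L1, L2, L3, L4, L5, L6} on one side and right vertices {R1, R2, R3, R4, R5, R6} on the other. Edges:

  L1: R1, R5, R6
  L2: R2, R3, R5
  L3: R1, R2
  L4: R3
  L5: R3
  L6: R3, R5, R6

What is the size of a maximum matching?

Unit-capacity flow: source→left, listed edges, right→sink; max matching = max flow.
Augmenting path L1→R1 (+1); matched 1.
Augmenting path L2→R2 (+1); matched 2.
Augmenting path L4→R3 (+1); matched 3.
Augmenting path L6→R5 (+1); matched 4.
Augmenting path L3→R1→L1→R6 (+1); matched 5.
No augmenting path remains; maximum matching = 5.
König certificate: {L1, L2, L3, L6, R3} is a vertex cover of size 5 (every listed pair touches it), so no matching can be larger.

5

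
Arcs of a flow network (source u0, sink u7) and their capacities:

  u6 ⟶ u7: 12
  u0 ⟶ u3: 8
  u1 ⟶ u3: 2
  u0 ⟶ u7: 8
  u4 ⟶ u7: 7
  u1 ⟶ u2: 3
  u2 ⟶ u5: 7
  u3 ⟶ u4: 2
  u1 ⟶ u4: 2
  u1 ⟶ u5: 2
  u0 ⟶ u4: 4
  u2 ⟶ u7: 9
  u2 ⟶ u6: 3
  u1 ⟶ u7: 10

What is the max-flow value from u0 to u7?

14

Augment u0→u7: bottleneck 8, flow now 8.
Augment u0→u4→u7: bottleneck 4, flow now 12.
Augment u0→u3→u4→u7: bottleneck 2, flow now 14.
No augmenting path remains; maximum flow = 14.
In the residual graph, reachable from u0: {u0, u3}.
Min-cut edges: u0→u4 (4), u0→u7 (8), u3→u4 (2); capacity 4 + 8 + 2 = 14.
This cut is saturated, so no flow can exceed 14.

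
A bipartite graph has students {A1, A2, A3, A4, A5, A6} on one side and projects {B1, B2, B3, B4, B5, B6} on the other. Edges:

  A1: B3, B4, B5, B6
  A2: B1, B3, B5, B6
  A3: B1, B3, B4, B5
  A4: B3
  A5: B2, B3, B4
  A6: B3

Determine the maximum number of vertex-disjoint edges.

Unit-capacity flow: source→left, listed edges, right→sink; max matching = max flow.
Augmenting path A1→B3 (+1); matched 1.
Augmenting path A2→B1 (+1); matched 2.
Augmenting path A3→B4 (+1); matched 3.
Augmenting path A5→B2 (+1); matched 4.
Augmenting path A4→B3→A1→B5 (+1); matched 5.
No augmenting path remains; maximum matching = 5.
König certificate: {A1, A2, A3, A5, B3} is a vertex cover of size 5 (every listed pair touches it), so no matching can be larger.

5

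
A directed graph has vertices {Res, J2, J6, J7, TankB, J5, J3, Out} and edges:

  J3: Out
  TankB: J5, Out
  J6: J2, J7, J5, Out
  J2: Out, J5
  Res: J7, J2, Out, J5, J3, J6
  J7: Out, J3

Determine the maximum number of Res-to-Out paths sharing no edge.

Assign every edge capacity 1; by Menger, the answer equals the max flow.
Path Res→Out (+1); total 1.
Path Res→J2→Out (+1); total 2.
Path Res→J6→Out (+1); total 3.
Path Res→J7→Out (+1); total 4.
Path Res→J3→Out (+1); total 5.
No residual Res→Out path; max flow = 5.
Certifying cut of size 5: {Res→J2, Res→J3, Res→J6, Res→J7, Res→Out}.

5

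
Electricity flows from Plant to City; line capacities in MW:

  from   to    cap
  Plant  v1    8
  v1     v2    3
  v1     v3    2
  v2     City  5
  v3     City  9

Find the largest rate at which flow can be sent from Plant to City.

Augment Plant→v1→v2→City: bottleneck 3, flow now 3.
Augment Plant→v1→v3→City: bottleneck 2, flow now 5.
No augmenting path remains; maximum flow = 5.
In the residual graph, reachable from Plant: {Plant, v1}.
Min-cut edges: v1→v2 (3), v1→v3 (2); capacity 3 + 2 = 5.
This cut is saturated, so no flow can exceed 5.

5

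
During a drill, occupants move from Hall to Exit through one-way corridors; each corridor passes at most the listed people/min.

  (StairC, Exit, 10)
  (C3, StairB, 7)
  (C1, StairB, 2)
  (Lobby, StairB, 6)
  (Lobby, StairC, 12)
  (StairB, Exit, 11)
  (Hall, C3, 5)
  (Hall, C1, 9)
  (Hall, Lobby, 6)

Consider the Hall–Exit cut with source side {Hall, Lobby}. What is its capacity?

32

Edges leaving {Hall, Lobby}: Hall→C1 (9), Hall→C3 (5), Lobby→StairC (12), Lobby→StairB (6).
Cut capacity = 9 + 5 + 12 + 6 = 32.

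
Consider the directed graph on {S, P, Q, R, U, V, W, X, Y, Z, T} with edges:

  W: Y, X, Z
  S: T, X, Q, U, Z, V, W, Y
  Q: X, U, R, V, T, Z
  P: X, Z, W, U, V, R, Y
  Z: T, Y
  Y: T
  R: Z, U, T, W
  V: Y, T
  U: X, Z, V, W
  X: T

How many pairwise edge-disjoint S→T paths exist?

6

Assign every edge capacity 1; by Menger, the answer equals the max flow.
Path S→T (+1); total 1.
Path S→Q→T (+1); total 2.
Path S→V→T (+1); total 3.
Path S→X→T (+1); total 4.
Path S→Y→T (+1); total 5.
Path S→Z→T (+1); total 6.
No residual S→T path; max flow = 6.
Certifying cut of size 6: {S→Q, S→T, V→T, X→T, Y→T, Z→T}.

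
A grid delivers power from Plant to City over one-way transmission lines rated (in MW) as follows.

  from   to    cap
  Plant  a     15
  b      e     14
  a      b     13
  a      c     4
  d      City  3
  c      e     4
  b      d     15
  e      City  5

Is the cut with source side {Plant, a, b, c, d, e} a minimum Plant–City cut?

Given cut capacity: 3 + 5 = 8.
Augment Plant→a→b→d→City: bottleneck 3, flow now 3.
Augment Plant→a→b→e→City: bottleneck 5, flow now 8.
No augmenting path remains; maximum flow = 8.
Cut capacity 8 equals the max flow, so it is a minimum cut.

Yes — it is a minimum cut (capacity 8).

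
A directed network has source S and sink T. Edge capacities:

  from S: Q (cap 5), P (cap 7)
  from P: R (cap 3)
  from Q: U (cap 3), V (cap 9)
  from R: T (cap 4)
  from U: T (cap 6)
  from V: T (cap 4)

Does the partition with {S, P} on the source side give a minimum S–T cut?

Given cut capacity: 5 + 3 = 8.
Augment S→P→R→T: bottleneck 3, flow now 3.
Augment S→Q→U→T: bottleneck 3, flow now 6.
Augment S→Q→V→T: bottleneck 2, flow now 8.
No augmenting path remains; maximum flow = 8.
Cut capacity 8 equals the max flow, so it is a minimum cut.

Yes — it is a minimum cut (capacity 8).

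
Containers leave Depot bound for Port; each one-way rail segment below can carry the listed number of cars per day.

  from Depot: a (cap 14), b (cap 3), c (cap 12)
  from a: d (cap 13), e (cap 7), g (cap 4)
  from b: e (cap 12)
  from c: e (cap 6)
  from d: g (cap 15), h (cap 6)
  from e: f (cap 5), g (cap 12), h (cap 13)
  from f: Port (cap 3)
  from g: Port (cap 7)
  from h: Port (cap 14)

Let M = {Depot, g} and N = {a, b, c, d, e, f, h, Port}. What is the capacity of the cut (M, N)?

36

Edges leaving {Depot, g}: Depot→a (14), Depot→b (3), Depot→c (12), g→Port (7).
Cut capacity = 14 + 3 + 12 + 7 = 36.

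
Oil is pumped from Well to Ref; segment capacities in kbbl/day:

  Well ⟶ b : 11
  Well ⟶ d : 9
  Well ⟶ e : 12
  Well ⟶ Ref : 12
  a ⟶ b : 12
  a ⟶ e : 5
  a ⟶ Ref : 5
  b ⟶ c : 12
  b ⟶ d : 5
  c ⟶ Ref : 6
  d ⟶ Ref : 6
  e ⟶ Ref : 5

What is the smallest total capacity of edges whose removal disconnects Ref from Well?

Augment Well→Ref: bottleneck 12, flow now 12.
Augment Well→d→Ref: bottleneck 6, flow now 18.
Augment Well→e→Ref: bottleneck 5, flow now 23.
Augment Well→b→c→Ref: bottleneck 6, flow now 29.
No augmenting path remains; maximum flow = 29.
By max-flow min-cut, the minimum cut capacity equals the max flow.
In the residual graph, reachable from Well: {Well, b, c, d, e}.
Min-cut edges: Well→Ref (12), c→Ref (6), d→Ref (6), e→Ref (5); capacity 12 + 6 + 6 + 5 = 29.

29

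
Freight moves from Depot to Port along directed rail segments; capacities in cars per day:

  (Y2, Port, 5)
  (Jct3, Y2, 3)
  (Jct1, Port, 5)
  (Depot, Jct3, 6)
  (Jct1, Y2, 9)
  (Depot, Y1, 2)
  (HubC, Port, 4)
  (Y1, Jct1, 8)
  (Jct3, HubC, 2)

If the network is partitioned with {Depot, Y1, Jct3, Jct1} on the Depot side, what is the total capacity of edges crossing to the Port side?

Edges leaving {Depot, Y1, Jct3, Jct1}: Jct3→Y2 (3), Jct3→HubC (2), Jct1→Y2 (9), Jct1→Port (5).
Cut capacity = 3 + 2 + 9 + 5 = 19.

19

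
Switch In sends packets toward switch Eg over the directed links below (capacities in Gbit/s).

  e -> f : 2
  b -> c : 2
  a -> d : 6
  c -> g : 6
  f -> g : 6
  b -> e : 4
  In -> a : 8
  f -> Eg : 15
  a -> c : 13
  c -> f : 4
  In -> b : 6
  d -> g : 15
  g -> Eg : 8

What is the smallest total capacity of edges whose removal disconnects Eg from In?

Augment In→a→c→f→Eg: bottleneck 4, flow now 4.
Augment In→a→c→g→Eg: bottleneck 4, flow now 8.
Augment In→b→c→g→Eg: bottleneck 2, flow now 10.
Augment In→b→e→f→Eg: bottleneck 2, flow now 12.
No augmenting path remains; maximum flow = 12.
By max-flow min-cut, the minimum cut capacity equals the max flow.
In the residual graph, reachable from In: {In, b, e}.
Min-cut edges: In→a (8), b→c (2), e→f (2); capacity 8 + 2 + 2 = 12.

12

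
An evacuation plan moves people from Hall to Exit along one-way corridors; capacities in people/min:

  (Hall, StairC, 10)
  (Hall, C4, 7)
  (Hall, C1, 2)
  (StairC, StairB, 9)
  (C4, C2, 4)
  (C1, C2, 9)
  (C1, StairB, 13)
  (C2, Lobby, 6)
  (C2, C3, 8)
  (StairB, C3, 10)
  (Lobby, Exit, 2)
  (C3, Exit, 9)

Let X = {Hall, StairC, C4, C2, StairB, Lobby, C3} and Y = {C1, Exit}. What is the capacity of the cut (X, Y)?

13

Edges leaving {Hall, StairC, C4, C2, StairB, Lobby, C3}: Hall→C1 (2), Lobby→Exit (2), C3→Exit (9).
Cut capacity = 2 + 2 + 9 = 13.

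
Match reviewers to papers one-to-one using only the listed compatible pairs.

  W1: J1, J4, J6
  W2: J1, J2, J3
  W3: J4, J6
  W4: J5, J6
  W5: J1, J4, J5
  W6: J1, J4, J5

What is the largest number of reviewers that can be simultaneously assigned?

5

Unit-capacity flow: source→left, listed edges, right→sink; max matching = max flow.
Augmenting path W1→J1 (+1); matched 1.
Augmenting path W2→J2 (+1); matched 2.
Augmenting path W3→J4 (+1); matched 3.
Augmenting path W4→J5 (+1); matched 4.
Augmenting path W5→J1→W1→J6 (+1); matched 5.
No augmenting path remains; maximum matching = 5.
König certificate: {W2, J1, J4, J5, J6} is a vertex cover of size 5 (every listed pair touches it), so no matching can be larger.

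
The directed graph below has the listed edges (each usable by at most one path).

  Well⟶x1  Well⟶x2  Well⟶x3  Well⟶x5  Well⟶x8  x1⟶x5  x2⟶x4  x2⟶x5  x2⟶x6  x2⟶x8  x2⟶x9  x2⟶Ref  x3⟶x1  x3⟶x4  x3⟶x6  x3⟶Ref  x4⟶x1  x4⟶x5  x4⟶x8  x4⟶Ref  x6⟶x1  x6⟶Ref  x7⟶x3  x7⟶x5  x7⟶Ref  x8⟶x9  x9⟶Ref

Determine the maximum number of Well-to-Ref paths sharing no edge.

3

Assign every edge capacity 1; by Menger, the answer equals the max flow.
Path Well→x2→Ref (+1); total 1.
Path Well→x3→Ref (+1); total 2.
Path Well→x8→x9→Ref (+1); total 3.
No residual Well→Ref path; max flow = 3.
Certifying cut of size 3: {Well→x2, Well→x3, Well→x8}.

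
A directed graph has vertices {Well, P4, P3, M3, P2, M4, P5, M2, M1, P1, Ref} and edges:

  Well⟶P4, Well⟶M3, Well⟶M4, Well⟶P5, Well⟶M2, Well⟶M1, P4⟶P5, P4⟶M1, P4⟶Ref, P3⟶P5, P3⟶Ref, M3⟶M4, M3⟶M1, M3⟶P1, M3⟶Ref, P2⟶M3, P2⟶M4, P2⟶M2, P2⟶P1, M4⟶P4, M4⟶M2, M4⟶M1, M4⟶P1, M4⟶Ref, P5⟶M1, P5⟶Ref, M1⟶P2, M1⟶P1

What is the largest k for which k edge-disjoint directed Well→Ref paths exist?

4

Assign every edge capacity 1; by Menger, the answer equals the max flow.
Path Well→P4→Ref (+1); total 1.
Path Well→M3→Ref (+1); total 2.
Path Well→M4→Ref (+1); total 3.
Path Well→P5→Ref (+1); total 4.
No residual Well→Ref path; max flow = 4.
Certifying cut of size 4: {M3→Ref, M4→Ref, P4→Ref, P5→Ref}.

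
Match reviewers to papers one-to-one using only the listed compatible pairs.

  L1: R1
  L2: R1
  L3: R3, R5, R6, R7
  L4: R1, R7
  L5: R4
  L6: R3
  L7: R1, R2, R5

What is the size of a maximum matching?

Unit-capacity flow: source→left, listed edges, right→sink; max matching = max flow.
Augmenting path L1→R1 (+1); matched 1.
Augmenting path L3→R3 (+1); matched 2.
Augmenting path L4→R7 (+1); matched 3.
Augmenting path L5→R4 (+1); matched 4.
Augmenting path L7→R2 (+1); matched 5.
Augmenting path L6→R3→L3→R5 (+1); matched 6.
No augmenting path remains; maximum matching = 6.
König certificate: {L3, L4, L5, L6, L7, R1} is a vertex cover of size 6 (every listed pair touches it), so no matching can be larger.

6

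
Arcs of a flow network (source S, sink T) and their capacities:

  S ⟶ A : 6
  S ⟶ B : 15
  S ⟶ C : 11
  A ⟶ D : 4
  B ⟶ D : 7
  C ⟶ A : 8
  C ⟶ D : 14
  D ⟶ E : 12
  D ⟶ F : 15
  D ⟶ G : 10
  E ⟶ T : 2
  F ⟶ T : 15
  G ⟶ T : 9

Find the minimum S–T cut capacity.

Augment S→A→D→E→T: bottleneck 2, flow now 2.
Augment S→A→D→F→T: bottleneck 2, flow now 4.
Augment S→B→D→F→T: bottleneck 7, flow now 11.
Augment S→C→D→F→T: bottleneck 6, flow now 17.
Augment S→C→D→G→T: bottleneck 5, flow now 22.
No augmenting path remains; maximum flow = 22.
By max-flow min-cut, the minimum cut capacity equals the max flow.
In the residual graph, reachable from S: {S, A, B}.
Min-cut edges: S→C (11), A→D (4), B→D (7); capacity 11 + 4 + 7 = 22.

22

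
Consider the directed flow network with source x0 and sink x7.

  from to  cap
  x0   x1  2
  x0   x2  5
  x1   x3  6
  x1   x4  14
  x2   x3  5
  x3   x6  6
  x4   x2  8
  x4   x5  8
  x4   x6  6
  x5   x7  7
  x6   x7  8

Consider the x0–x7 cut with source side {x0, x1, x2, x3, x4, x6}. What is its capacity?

16

Edges leaving {x0, x1, x2, x3, x4, x6}: x4→x5 (8), x6→x7 (8).
Cut capacity = 8 + 8 = 16.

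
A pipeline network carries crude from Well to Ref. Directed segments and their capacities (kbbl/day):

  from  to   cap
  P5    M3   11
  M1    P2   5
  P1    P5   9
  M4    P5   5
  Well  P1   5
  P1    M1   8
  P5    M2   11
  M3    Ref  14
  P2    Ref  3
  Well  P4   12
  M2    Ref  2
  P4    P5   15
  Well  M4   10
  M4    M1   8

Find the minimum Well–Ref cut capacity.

16

Augment Well→M4→M1→P2→Ref: bottleneck 3, flow now 3.
Augment Well→M4→P5→M2→Ref: bottleneck 2, flow now 5.
Augment Well→M4→P5→M3→Ref: bottleneck 3, flow now 8.
Augment Well→P4→P5→M3→Ref: bottleneck 8, flow now 16.
No augmenting path remains; maximum flow = 16.
By max-flow min-cut, the minimum cut capacity equals the max flow.
In the residual graph, reachable from Well: {Well, M4, P4, P1, M1, P5, P2, M2}.
Min-cut edges: P5→M3 (11), P2→Ref (3), M2→Ref (2); capacity 11 + 3 + 2 = 16.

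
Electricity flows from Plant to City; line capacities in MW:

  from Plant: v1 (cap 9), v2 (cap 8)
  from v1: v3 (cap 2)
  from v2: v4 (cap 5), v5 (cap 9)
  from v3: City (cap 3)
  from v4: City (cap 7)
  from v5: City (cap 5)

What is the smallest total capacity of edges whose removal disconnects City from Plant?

Augment Plant→v1→v3→City: bottleneck 2, flow now 2.
Augment Plant→v2→v4→City: bottleneck 5, flow now 7.
Augment Plant→v2→v5→City: bottleneck 3, flow now 10.
No augmenting path remains; maximum flow = 10.
By max-flow min-cut, the minimum cut capacity equals the max flow.
In the residual graph, reachable from Plant: {Plant, v1}.
Min-cut edges: Plant→v2 (8), v1→v3 (2); capacity 8 + 2 = 10.

10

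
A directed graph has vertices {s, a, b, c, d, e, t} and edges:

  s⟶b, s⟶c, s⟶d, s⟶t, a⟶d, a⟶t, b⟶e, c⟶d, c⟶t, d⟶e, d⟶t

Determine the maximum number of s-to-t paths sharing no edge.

3

Assign every edge capacity 1; by Menger, the answer equals the max flow.
Path s→t (+1); total 1.
Path s→c→t (+1); total 2.
Path s→d→t (+1); total 3.
No residual s→t path; max flow = 3.
Certifying cut of size 3: {s→c, s→d, s→t}.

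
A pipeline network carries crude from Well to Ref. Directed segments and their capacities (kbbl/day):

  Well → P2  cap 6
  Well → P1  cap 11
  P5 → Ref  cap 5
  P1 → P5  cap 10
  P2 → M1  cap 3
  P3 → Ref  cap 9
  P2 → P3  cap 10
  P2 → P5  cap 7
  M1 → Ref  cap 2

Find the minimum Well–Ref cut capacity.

Augment Well→P1→P5→Ref: bottleneck 5, flow now 5.
Augment Well→P2→M1→Ref: bottleneck 2, flow now 7.
Augment Well→P2→P3→Ref: bottleneck 4, flow now 11.
No augmenting path remains; maximum flow = 11.
By max-flow min-cut, the minimum cut capacity equals the max flow.
In the residual graph, reachable from Well: {Well, P1, P5}.
Min-cut edges: Well→P2 (6), P5→Ref (5); capacity 6 + 5 = 11.

11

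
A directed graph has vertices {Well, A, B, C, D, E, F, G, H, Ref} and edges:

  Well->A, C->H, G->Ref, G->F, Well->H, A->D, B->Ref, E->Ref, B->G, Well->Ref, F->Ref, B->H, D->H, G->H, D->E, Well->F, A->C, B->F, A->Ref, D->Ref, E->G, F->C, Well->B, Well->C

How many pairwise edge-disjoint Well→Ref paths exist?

Assign every edge capacity 1; by Menger, the answer equals the max flow.
Path Well→Ref (+1); total 1.
Path Well→A→Ref (+1); total 2.
Path Well→B→Ref (+1); total 3.
Path Well→F→Ref (+1); total 4.
No residual Well→Ref path; max flow = 4.
Certifying cut of size 4: {Well→A, Well→B, Well→F, Well→Ref}.

4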